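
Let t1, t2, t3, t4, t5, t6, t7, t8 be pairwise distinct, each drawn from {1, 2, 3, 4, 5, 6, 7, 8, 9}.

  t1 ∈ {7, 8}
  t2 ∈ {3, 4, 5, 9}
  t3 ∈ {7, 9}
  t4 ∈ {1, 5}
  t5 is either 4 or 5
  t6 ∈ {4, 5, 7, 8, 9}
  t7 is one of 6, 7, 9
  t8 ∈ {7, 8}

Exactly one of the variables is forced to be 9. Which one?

The 8 variables draw from only 8 values {1, 3, 4, 5, 6, 7, 8, 9}, so each is used; only t4 can be 1, hence t4 = 1.
Among the 7 still-open variables, 3 fits only t2 (and all 7 values in {3, 4, 5, 6, 7, 8, 9} must be used), so t2 = 3.
The 6 still-open variables together cover exactly {4, 5, 6, 7, 8, 9} — 6 values for 6 variables — and 6 appears only in t7's list, so t7 = 6.
The 2 variables t1 and t8 are confined to {7, 8}, which locks those values in; drop them from t3, t6.
So 9 goes to t3.

t3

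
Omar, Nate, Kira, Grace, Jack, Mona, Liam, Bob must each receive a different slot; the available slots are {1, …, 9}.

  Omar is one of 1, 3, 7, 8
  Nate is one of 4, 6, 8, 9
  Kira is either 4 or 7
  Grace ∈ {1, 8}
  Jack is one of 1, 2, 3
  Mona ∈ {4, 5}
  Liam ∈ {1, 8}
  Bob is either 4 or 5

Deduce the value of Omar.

3

Grace and Liam between them cover only {1, 8} — a naked pair. Remove those values from Omar, Nate, Jack.
Mona and Bob share exactly the 2 values {4, 5}; by pigeonhole those values go to them, so strike 4, 5 from Nate, Kira.
That leaves Kira = 7. Remove 7 from Omar.
So Omar = 3.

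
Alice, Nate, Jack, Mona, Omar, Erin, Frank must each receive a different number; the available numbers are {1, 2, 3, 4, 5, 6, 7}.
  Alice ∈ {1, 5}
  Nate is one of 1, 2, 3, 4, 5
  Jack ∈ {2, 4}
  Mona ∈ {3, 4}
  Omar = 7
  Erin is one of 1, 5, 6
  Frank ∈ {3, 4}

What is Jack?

Omar must be 7 (only option left).
The 6 still-open variables draw from only 6 values {1, 2, 3, 4, 5, 6}, so each is used; only Erin can be 6, hence Erin = 6.
Mona and Frank between them cover only {3, 4} — a naked pair. Remove those values from Nate, Jack.
So Jack = 2.

2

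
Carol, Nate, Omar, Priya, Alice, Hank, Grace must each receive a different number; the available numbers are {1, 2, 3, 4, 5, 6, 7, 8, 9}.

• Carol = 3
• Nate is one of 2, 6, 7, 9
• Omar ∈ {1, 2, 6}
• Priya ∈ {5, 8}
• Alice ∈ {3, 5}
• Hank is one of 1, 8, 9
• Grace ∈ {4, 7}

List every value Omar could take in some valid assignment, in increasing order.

1, 2, 6

Carol must be 3 (only option left). So Alice can't be 3.
Alice's domain is down to {5}, so Alice = 5. Remove 5 from Priya.
That leaves Priya = 8. So Hank can't be 8.
No further eliminations apply; Omar can still be any of 1, 2, 6.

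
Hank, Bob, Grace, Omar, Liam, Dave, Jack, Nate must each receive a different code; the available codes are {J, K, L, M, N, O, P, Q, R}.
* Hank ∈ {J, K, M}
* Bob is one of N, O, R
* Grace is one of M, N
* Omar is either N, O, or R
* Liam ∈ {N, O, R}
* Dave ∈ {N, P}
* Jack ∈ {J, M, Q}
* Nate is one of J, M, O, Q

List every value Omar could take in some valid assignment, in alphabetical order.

N, O, R

Among the 8 variables, K fits only Hank (and all 8 values in {J, K, M, N, O, P, Q, R} must be used), so Hank = K.
Among the 7 still-open variables, P fits only Dave (and all 7 values in {J, M, N, O, P, Q, R} must be used), so Dave = P.
Bob, Omar, Liam share exactly the 3 values {N, O, R}; by pigeonhole those values go to them, so strike N, O, R from Grace, Nate.
Grace must be M (only option left). Eliminate M elsewhere: Jack, Nate.
No further eliminations apply; Omar can still be any of N, O, R.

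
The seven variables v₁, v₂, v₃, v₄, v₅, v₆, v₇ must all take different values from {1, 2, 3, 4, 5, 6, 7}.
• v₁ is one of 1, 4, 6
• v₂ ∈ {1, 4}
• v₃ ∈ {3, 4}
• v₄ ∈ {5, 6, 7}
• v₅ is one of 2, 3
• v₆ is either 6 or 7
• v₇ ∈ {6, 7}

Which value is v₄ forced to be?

5

The 7 variables draw from only 7 values {1, 2, 3, 4, 5, 6, 7}, so each is used; only v₅ can be 2, hence v₅ = 2.
The 6 still-open variables together cover exactly {1, 3, 4, 5, 6, 7} — 6 values for 6 variables — and 3 appears only in v₃'s list, so v₃ = 3.
Among the 5 still-open variables, 5 fits only v₄ (and all 5 values in {1, 4, 5, 6, 7} must be used), so v₄ = 5.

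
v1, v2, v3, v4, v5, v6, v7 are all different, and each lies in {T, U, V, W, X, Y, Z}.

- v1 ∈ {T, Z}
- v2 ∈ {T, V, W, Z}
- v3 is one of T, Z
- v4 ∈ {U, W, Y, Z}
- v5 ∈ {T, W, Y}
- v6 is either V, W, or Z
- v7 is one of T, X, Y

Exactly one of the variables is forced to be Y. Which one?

Among the 7 variables, U fits only v4 (and all 7 values in {T, U, V, W, X, Y, Z} must be used), so v4 = U.
The 6 still-open variables together cover exactly {T, V, W, X, Y, Z} — 6 values for 6 variables — and X appears only in v7's list, so v7 = X.
Among the 5 still-open variables, Y fits only v5 (and all 5 values in {T, V, W, Y, Z} must be used), so v5 = Y.

v5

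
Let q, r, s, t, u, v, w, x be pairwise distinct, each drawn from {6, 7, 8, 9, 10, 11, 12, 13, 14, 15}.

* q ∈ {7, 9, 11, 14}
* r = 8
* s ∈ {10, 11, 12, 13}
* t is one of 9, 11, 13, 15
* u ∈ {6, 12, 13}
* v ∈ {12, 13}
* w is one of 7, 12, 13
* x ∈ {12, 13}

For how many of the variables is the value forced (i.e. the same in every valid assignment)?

3

r must be 8 (only option left).
v and x between them cover only {12, 13} — a naked pair. Remove those values from s, t, u, w.
u's domain is down to {6}, so u = 6.
w has just one choice, so w = 7. So q can't be 7.
Determined: r=8, u=6, w=7. The other variables each still have more than one consistent value. That makes 3.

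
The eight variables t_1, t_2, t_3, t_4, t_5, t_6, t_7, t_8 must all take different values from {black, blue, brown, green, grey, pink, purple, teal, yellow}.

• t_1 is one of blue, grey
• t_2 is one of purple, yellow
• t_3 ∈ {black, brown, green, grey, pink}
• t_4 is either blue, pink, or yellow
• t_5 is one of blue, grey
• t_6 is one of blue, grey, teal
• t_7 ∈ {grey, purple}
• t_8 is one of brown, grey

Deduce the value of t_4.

pink

t_1 and t_5 share exactly the 2 values {blue, grey}; by pigeonhole those values go to them, so strike blue, grey from t_3, t_4, t_6, t_7, t_8.
t_6 has just one choice, so t_6 = teal.
That leaves t_7 = purple. So t_2 can't be purple.
That leaves t_8 = brown. So t_3 can't be brown.
t_2 has just one choice, so t_2 = yellow. So t_4 can't be yellow.
So t_4 = pink.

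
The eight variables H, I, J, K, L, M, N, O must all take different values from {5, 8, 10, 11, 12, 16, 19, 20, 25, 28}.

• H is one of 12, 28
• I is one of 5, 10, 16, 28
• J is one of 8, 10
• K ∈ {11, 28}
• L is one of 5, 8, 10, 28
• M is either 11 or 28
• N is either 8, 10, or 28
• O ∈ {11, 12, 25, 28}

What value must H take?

Among the 8 variables, 16 fits only I (and all 8 values in {5, 8, 10, 11, 12, 16, 25, 28} must be used), so I = 16.
The 7 still-open variables together cover exactly {5, 8, 10, 11, 12, 25, 28} — 7 values for 7 variables — and 5 appears only in L's list, so L = 5.
The 6 still-open variables draw from only 6 values {8, 10, 11, 12, 25, 28}, so each is used; only O can be 25, hence O = 25.
Among the 5 still-open variables, 12 fits only H (and all 5 values in {8, 10, 11, 12, 28} must be used), so H = 12.

12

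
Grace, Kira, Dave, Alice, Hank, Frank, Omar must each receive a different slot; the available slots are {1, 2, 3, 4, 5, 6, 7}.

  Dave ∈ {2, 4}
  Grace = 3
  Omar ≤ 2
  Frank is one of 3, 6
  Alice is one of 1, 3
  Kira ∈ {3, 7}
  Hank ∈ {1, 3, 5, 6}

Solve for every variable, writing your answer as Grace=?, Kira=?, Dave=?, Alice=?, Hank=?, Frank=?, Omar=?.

Grace=3, Kira=7, Dave=4, Alice=1, Hank=5, Frank=6, Omar=2

Grace must be 3 (only option left). So Kira, Alice, Hank, Frank can't be 3.
Kira must be 7 (only option left).
Alice has just one choice, so Alice = 1. Eliminate 1 elsewhere: Hank, Omar.
Frank has just one choice, so Frank = 6. Remove 6 from Hank.
Omar's domain is down to {2}, so Omar = 2. Remove 2 from Dave.
Dave has just one choice, so Dave = 4.
Hank has just one choice, so Hank = 5.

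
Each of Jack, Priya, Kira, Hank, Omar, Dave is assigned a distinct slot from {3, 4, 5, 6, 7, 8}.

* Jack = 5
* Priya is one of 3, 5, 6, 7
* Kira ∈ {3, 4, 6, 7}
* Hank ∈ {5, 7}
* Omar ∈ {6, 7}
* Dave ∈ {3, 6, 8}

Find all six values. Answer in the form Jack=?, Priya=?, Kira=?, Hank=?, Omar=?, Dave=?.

Jack=5, Priya=3, Kira=4, Hank=7, Omar=6, Dave=8

Jack's domain is down to {5}, so Jack = 5. Remove 5 from Priya, Hank.
That leaves Hank = 7. Eliminate 7 elsewhere: Priya, Kira, Omar.
Omar must be 6 (only option left). Eliminate 6 elsewhere: Priya, Kira, Dave.
Priya must be 3 (only option left). So Kira, Dave can't be 3.
Kira must be 4 (only option left).
Dave must be 8 (only option left).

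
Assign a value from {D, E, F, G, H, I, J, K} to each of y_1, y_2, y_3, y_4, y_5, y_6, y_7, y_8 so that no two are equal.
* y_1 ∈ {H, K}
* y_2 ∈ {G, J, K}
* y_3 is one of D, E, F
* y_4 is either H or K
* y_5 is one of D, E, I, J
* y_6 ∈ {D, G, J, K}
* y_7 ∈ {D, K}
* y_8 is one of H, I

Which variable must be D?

y_7

The 8 variables draw from only 8 values {D, E, F, G, H, I, J, K}, so each is used; only y_3 can be F, hence y_3 = F.
Among the 7 still-open variables, E fits only y_5 (and all 7 values in {D, E, G, H, I, J, K} must be used), so y_5 = E.
The 6 still-open variables together cover exactly {D, G, H, I, J, K} — 6 values for 6 variables — and I appears only in y_8's list, so y_8 = I.
The 2 variables y_1 and y_4 are confined to {H, K}, which locks those values in; drop them from y_2, y_6, y_7.
So D goes to y_7.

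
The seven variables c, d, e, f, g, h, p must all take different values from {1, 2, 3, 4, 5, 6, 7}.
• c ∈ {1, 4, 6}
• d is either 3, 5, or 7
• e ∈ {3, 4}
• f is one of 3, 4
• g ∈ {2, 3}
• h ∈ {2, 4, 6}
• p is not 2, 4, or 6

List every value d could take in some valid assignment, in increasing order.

The 2 variables e and f are confined to {3, 4}, which locks those values in; drop them from c, d, g, h, p.
g must be 2 (only option left). Eliminate 2 elsewhere: h.
h has just one choice, so h = 6. Strike 6 from c.
That leaves c = 1. Remove 1 from p.
No further eliminations apply; d can still be any of 5, 7.

5, 7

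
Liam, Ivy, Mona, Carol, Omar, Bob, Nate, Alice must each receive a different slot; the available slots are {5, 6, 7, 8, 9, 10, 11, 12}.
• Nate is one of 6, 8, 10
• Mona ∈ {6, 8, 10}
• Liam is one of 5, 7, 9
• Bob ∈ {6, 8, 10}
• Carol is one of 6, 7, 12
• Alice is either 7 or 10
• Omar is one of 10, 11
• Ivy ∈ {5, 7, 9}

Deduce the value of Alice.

Among the 8 variables, 11 fits only Omar (and all 8 values in {5, 6, 7, 8, 9, 10, 11, 12} must be used), so Omar = 11.
The 7 still-open variables together cover exactly {5, 6, 7, 8, 9, 10, 12} — 7 values for 7 variables — and 12 appears only in Carol's list, so Carol = 12.
Mona, Bob, Nate between them cover only {6, 8, 10} — a naked triple. Remove those values from Alice.
So Alice = 7.

7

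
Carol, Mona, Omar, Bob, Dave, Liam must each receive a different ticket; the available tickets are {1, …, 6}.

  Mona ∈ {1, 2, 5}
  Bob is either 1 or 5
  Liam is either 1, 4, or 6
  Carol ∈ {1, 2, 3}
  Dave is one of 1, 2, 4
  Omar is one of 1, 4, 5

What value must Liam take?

The 6 variables together cover exactly {1, 2, 3, 4, 5, 6} — 6 values for 6 variables — and 3 appears only in Carol's list, so Carol = 3.
The 5 still-open variables together cover exactly {1, 2, 4, 5, 6} — 5 values for 5 variables — and 6 appears only in Liam's list, so Liam = 6.

6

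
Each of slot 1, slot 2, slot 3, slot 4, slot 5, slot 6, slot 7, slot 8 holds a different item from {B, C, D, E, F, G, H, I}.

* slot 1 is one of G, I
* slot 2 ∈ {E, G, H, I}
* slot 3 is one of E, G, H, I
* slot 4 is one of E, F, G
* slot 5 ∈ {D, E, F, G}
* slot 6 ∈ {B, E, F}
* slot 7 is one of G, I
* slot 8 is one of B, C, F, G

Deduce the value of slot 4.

F

The 8 variables together cover exactly {B, C, D, E, F, G, H, I} — 8 values for 8 variables — and C appears only in slot 8's list, so slot 8 = C.
Among the 7 still-open variables, B fits only slot 6 (and all 7 values in {B, D, E, F, G, H, I} must be used), so slot 6 = B.
The 6 still-open variables together cover exactly {D, E, F, G, H, I} — 6 values for 6 variables — and D appears only in slot 5's list, so slot 5 = D.
The 5 still-open variables together cover exactly {E, F, G, H, I} — 5 values for 5 variables — and F appears only in slot 4's list, so slot 4 = F.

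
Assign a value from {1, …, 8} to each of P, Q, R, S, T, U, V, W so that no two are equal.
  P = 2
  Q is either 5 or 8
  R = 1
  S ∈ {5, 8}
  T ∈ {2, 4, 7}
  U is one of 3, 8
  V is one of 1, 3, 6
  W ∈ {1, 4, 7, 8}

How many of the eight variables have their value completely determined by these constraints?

P's domain is down to {2}, so P = 2. So T can't be 2.
R must be 1 (only option left). Strike 1 from V, W.
The 6 still-open variables draw from only 6 values {3, 4, 5, 6, 7, 8}, so each is used; only V can be 6, hence V = 6.
The 5 still-open variables together cover exactly {3, 4, 5, 7, 8} — 5 values for 5 variables — and 3 appears only in U's list, so U = 3.
Q and S between them cover only {5, 8} — a naked pair. Remove those values from W.
Determined: P=2, R=1, U=3, V=6. The other variables each still have more than one consistent value. That makes 4.

4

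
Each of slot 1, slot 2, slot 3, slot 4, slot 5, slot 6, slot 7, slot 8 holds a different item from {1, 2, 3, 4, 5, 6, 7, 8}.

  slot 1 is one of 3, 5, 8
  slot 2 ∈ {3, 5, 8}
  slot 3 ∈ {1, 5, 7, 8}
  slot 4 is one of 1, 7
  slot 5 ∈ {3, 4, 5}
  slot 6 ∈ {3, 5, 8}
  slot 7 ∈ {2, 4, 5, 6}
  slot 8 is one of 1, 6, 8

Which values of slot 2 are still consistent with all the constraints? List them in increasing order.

Among the 8 variables, 2 fits only slot 7 (and all 8 values in {1, 2, 3, 4, 5, 6, 7, 8} must be used), so slot 7 = 2.
The 7 still-open variables draw from only 7 values {1, 3, 4, 5, 6, 7, 8}, so each is used; only slot 5 can be 4, hence slot 5 = 4.
The 6 still-open variables draw from only 6 values {1, 3, 5, 6, 7, 8}, so each is used; only slot 8 can be 6, hence slot 8 = 6.
slot 1, slot 2, slot 6 between them cover only {3, 5, 8} — a naked triple. Remove those values from slot 3.
No further eliminations apply; slot 2 can still be any of 3, 5, 8.

3, 5, 8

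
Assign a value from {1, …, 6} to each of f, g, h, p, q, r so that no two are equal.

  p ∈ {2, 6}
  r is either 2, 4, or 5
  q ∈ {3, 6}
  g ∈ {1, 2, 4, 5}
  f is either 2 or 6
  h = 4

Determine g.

1

h's domain is down to {4}, so h = 4. Strike 4 from g, r.
The 5 still-open variables together cover exactly {1, 2, 3, 5, 6} — 5 values for 5 variables — and 1 appears only in g's list, so g = 1.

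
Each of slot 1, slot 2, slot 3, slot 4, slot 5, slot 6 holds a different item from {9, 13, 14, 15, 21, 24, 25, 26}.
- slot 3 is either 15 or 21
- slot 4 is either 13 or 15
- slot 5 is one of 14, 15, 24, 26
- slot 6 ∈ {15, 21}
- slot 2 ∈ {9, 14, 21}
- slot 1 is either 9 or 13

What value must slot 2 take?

14

slot 3 and slot 6 share exactly the 2 values {15, 21}; by pigeonhole those values go to them, so strike 15, 21 from slot 2, slot 4, slot 5.
slot 4 must be 13 (only option left). Strike 13 from slot 1.
That leaves slot 1 = 9. Remove 9 from slot 2.
So slot 2 = 14.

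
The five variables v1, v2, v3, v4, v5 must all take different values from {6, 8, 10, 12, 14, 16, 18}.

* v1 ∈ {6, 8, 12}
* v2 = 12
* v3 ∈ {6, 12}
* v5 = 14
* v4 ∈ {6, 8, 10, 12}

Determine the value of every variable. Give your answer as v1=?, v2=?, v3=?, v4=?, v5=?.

v1=8, v2=12, v3=6, v4=10, v5=14

v2 has just one choice, so v2 = 12. So v1, v3, v4 can't be 12.
v3's domain is down to {6}, so v3 = 6. So v1, v4 can't be 6.
v5 must be 14 (only option left).
v1 has just one choice, so v1 = 8. So v4 can't be 8.
v4 has just one choice, so v4 = 10.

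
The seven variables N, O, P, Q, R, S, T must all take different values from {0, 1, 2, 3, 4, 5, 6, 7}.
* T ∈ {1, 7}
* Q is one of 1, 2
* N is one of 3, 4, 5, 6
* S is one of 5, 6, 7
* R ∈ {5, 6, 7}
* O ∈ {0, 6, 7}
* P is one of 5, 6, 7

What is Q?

P, R, S share exactly the 3 values {5, 6, 7}; by pigeonhole those values go to them, so strike 5, 6, 7 from N, O, T.
O has just one choice, so O = 0.
T's domain is down to {1}, so T = 1. Remove 1 from Q.
So Q = 2.

2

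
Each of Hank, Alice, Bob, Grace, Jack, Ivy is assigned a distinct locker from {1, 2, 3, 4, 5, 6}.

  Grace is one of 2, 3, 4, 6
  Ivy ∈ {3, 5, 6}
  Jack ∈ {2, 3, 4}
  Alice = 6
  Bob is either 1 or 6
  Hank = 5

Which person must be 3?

Hank must be 5 (only option left). Strike 5 from Ivy.
Alice's domain is down to {6}, so Alice = 6. So Bob, Grace, Ivy can't be 6.
So 3 goes to Ivy.

Ivy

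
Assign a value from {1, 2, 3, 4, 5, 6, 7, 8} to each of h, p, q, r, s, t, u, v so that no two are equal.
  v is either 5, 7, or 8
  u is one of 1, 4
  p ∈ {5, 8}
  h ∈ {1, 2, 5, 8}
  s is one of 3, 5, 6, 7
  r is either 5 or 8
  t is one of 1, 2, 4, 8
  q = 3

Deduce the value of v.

q must be 3 (only option left). Eliminate 3 elsewhere: s.
Among the 7 still-open variables, 6 fits only s (and all 7 values in {1, 2, 4, 5, 6, 7, 8} must be used), so s = 6.
The 6 still-open variables draw from only 6 values {1, 2, 4, 5, 7, 8}, so each is used; only v can be 7, hence v = 7.

7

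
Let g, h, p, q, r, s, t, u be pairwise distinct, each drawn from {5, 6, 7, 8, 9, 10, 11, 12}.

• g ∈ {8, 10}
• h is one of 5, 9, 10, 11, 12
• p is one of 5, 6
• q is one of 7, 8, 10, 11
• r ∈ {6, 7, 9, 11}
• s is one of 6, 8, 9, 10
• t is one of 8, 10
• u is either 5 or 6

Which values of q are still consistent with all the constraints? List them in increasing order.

7, 11

The 8 variables together cover exactly {5, 6, 7, 8, 9, 10, 11, 12} — 8 values for 8 variables — and 12 appears only in h's list, so h = 12.
g and t between them cover only {8, 10} — a naked pair. Remove those values from q, s.
The 2 variables p and u are confined to {5, 6}, which locks those values in; drop them from r, s.
s's domain is down to {9}, so s = 9. Eliminate 9 elsewhere: r.
No further eliminations apply; q can still be any of 7, 11.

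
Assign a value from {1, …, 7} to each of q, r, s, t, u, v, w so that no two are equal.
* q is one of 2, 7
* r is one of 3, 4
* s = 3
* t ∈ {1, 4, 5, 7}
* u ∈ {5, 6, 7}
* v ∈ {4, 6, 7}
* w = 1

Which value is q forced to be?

2

s's domain is down to {3}, so s = 3. So r can't be 3.
That leaves w = 1. Strike 1 from t.
r must be 4 (only option left). Strike 4 from t, v.
The 4 still-open variables together cover exactly {2, 5, 6, 7} — 4 values for 4 variables — and 2 appears only in q's list, so q = 2.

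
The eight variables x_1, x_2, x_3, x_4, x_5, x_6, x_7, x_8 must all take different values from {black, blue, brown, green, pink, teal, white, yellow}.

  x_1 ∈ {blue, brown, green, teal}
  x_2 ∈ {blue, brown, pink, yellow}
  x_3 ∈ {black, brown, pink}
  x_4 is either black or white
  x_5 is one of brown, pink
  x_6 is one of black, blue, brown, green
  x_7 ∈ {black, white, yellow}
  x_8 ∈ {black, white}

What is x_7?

yellow

The 8 variables draw from only 8 values {black, blue, brown, green, pink, teal, white, yellow}, so each is used; only x_1 can be teal, hence x_1 = teal.
Among the 7 still-open variables, green fits only x_6 (and all 7 values in {black, blue, brown, green, pink, white, yellow} must be used), so x_6 = green.
The 6 still-open variables draw from only 6 values {black, blue, brown, pink, white, yellow}, so each is used; only x_2 can be blue, hence x_2 = blue.
Among the 5 still-open variables, yellow fits only x_7 (and all 5 values in {black, brown, pink, white, yellow} must be used), so x_7 = yellow.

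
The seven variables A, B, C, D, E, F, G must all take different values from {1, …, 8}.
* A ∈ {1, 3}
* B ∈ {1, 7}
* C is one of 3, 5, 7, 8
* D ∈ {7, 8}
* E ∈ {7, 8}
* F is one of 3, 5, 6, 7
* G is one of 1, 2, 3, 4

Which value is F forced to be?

D and E between them cover only {7, 8} — a naked pair. Remove those values from B, C, F.
That leaves B = 1. Strike 1 from A, G.
A must be 3 (only option left). Remove 3 from C, F, G.
That leaves C = 5. Eliminate 5 elsewhere: F.
So F = 6.

6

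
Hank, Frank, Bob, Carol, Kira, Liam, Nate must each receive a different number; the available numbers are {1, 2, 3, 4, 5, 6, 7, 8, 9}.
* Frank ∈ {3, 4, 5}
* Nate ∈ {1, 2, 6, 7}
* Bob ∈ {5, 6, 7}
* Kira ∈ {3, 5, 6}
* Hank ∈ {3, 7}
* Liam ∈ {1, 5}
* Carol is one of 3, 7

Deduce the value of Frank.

Among the 7 variables, 2 fits only Nate (and all 7 values in {1, 2, 3, 4, 5, 6, 7} must be used), so Nate = 2.
The 6 still-open variables draw from only 6 values {1, 3, 4, 5, 6, 7}, so each is used; only Liam can be 1, hence Liam = 1.
The 5 still-open variables together cover exactly {3, 4, 5, 6, 7} — 5 values for 5 variables — and 4 appears only in Frank's list, so Frank = 4.

4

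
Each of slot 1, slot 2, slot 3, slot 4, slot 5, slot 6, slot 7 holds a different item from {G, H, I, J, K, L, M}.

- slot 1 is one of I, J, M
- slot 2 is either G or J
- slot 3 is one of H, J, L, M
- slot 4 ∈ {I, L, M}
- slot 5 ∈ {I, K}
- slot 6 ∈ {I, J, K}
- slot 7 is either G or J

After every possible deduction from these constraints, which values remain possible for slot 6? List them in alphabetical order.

I, K

The 7 variables draw from only 7 values {G, H, I, J, K, L, M}, so each is used; only slot 3 can be H, hence slot 3 = H.
Among the 6 still-open variables, L fits only slot 4 (and all 6 values in {G, I, J, K, L, M} must be used), so slot 4 = L.
The 5 still-open variables draw from only 5 values {G, I, J, K, M}, so each is used; only slot 1 can be M, hence slot 1 = M.
The 2 variables slot 2 and slot 7 are confined to {G, J}, which locks those values in; drop them from slot 6.
No further eliminations apply; slot 6 can still be any of I, K.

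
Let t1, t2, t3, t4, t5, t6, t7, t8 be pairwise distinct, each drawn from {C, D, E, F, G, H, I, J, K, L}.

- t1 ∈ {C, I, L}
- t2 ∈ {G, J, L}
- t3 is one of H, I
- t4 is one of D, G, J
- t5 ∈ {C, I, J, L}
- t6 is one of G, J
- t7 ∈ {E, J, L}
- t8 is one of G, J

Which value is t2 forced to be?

Among the 8 variables, D fits only t4 (and all 8 values in {C, D, E, G, H, I, J, L} must be used), so t4 = D.
The 7 still-open variables together cover exactly {C, E, G, H, I, J, L} — 7 values for 7 variables — and E appears only in t7's list, so t7 = E.
Among the 6 still-open variables, H fits only t3 (and all 6 values in {C, G, H, I, J, L} must be used), so t3 = H.
The 2 variables t6 and t8 are confined to {G, J}, which locks those values in; drop them from t2, t5.
So t2 = L.

L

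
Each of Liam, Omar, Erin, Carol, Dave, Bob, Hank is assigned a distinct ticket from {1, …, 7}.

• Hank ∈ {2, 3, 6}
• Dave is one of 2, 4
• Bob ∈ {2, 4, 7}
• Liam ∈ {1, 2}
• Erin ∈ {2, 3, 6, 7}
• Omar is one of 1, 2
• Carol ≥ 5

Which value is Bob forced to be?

The 7 variables draw from only 7 values {1, 2, 3, 4, 5, 6, 7}, so each is used; only Carol can be 5, hence Carol = 5.
Liam and Omar share exactly the 2 values {1, 2}; by pigeonhole those values go to them, so strike 1, 2 from Erin, Dave, Bob, Hank.
Dave must be 4 (only option left). Strike 4 from Bob.
So Bob = 7.

7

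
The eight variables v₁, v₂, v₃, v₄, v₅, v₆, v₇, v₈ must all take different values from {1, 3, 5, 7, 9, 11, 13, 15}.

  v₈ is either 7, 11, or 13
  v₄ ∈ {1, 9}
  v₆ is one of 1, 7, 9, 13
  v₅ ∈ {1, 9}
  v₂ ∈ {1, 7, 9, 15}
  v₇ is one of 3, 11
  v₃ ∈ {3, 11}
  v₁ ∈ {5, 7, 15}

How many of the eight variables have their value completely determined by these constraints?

The 8 variables together cover exactly {1, 3, 5, 7, 9, 11, 13, 15} — 8 values for 8 variables — and 5 appears only in v₁'s list, so v₁ = 5.
Among the 7 still-open variables, 15 fits only v₂ (and all 7 values in {1, 3, 7, 9, 11, 13, 15} must be used), so v₂ = 15.
The 2 variables v₃ and v₇ are confined to {3, 11}, which locks those values in; drop them from v₈.
v₄ and v₅ between them cover only {1, 9} — a naked pair. Remove those values from v₆.
Determined: v₁=5, v₂=15. The other variables each still have more than one consistent value. That makes 2.

2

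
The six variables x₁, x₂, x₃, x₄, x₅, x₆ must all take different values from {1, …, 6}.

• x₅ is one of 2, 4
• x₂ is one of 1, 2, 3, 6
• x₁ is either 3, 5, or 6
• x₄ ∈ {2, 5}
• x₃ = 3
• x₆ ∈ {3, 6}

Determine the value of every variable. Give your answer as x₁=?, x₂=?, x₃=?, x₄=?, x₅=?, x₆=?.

x₁=5, x₂=1, x₃=3, x₄=2, x₅=4, x₆=6

x₃'s domain is down to {3}, so x₃ = 3. Remove 3 from x₁, x₂, x₆.
x₆ must be 6 (only option left). Eliminate 6 elsewhere: x₁, x₂.
That leaves x₁ = 5. Remove 5 from x₄.
x₄'s domain is down to {2}, so x₄ = 2. Remove 2 from x₂, x₅.
That leaves x₅ = 4.
x₂'s domain is down to {1}, so x₂ = 1.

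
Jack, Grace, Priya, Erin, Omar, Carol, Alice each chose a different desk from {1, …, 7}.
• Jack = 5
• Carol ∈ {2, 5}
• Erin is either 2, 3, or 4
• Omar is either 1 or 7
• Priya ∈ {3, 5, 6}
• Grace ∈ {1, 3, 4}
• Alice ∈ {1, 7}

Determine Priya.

Jack has just one choice, so Jack = 5. Remove 5 from Priya, Carol.
That leaves Carol = 2. Remove 2 from Erin.
The 5 still-open variables together cover exactly {1, 3, 4, 6, 7} — 5 values for 5 variables — and 6 appears only in Priya's list, so Priya = 6.

6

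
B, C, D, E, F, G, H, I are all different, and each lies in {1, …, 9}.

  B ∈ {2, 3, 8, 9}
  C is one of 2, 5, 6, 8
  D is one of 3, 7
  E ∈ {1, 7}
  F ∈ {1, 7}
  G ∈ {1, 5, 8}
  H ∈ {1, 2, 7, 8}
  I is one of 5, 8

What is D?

Among the 8 variables, 6 fits only C (and all 8 values in {1, 2, 3, 5, 6, 7, 8, 9} must be used), so C = 6.
Among the 7 still-open variables, 9 fits only B (and all 7 values in {1, 2, 3, 5, 7, 8, 9} must be used), so B = 9.
The 6 still-open variables together cover exactly {1, 2, 3, 5, 7, 8} — 6 values for 6 variables — and 2 appears only in H's list, so H = 2.
Among the 5 still-open variables, 3 fits only D (and all 5 values in {1, 3, 5, 7, 8} must be used), so D = 3.

3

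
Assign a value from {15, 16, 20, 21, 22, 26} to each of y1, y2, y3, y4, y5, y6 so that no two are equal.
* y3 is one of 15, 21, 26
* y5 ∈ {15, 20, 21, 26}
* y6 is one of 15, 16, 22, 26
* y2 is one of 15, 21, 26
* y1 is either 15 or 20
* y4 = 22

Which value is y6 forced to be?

16

y4 must be 22 (only option left). Eliminate 22 elsewhere: y6.
The 5 still-open variables draw from only 5 values {15, 16, 20, 21, 26}, so each is used; only y6 can be 16, hence y6 = 16.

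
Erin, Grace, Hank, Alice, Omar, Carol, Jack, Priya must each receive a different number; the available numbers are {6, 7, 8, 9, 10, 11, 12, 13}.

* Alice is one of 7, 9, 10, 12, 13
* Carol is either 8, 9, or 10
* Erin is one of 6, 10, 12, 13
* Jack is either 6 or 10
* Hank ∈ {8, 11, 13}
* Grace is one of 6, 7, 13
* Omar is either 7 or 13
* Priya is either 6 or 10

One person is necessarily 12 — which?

Among the 8 variables, 11 fits only Hank (and all 8 values in {6, 7, 8, 9, 10, 11, 12, 13} must be used), so Hank = 11.
Among the 7 still-open variables, 8 fits only Carol (and all 7 values in {6, 7, 8, 9, 10, 12, 13} must be used), so Carol = 8.
Among the 6 still-open variables, 9 fits only Alice (and all 6 values in {6, 7, 9, 10, 12, 13} must be used), so Alice = 9.
The 5 still-open variables draw from only 5 values {6, 7, 10, 12, 13}, so each is used; only Erin can be 12, hence Erin = 12.

Erin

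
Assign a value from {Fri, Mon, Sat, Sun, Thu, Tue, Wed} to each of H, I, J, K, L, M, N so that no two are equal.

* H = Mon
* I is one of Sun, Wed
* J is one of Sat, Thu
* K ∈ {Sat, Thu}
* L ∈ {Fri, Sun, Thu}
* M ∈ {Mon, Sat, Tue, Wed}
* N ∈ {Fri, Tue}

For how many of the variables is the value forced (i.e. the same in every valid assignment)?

H's domain is down to {Mon}, so H = Mon. Remove Mon from M.
The 2 variables J and K are confined to {Sat, Thu}, which locks those values in; drop them from L, M.
Determined: H=Mon. The other variables each still have more than one consistent value. That makes 1.

1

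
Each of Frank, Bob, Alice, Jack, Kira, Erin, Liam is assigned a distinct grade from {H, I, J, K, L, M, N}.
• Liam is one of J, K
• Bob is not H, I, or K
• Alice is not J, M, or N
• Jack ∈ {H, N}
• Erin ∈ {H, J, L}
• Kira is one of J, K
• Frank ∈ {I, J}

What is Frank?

I

Among the 7 variables, M fits only Bob (and all 7 values in {H, I, J, K, L, M, N} must be used), so Bob = M.
The 6 still-open variables together cover exactly {H, I, J, K, L, N} — 6 values for 6 variables — and N appears only in Jack's list, so Jack = N.
The 2 variables Kira and Liam are confined to {J, K}, which locks those values in; drop them from Frank, Alice, Erin.
So Frank = I.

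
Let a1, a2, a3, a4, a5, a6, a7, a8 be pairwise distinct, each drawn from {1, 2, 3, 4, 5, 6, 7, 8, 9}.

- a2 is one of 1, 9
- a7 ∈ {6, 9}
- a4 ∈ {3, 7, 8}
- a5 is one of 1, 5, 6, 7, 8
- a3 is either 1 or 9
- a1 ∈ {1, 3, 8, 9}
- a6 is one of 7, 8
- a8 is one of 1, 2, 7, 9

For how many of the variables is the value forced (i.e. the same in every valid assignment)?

Among the 8 variables, 2 fits only a8 (and all 8 values in {1, 2, 3, 5, 6, 7, 8, 9} must be used), so a8 = 2.
The 7 still-open variables together cover exactly {1, 3, 5, 6, 7, 8, 9} — 7 values for 7 variables — and 5 appears only in a5's list, so a5 = 5.
Among the 6 still-open variables, 6 fits only a7 (and all 6 values in {1, 3, 6, 7, 8, 9} must be used), so a7 = 6.
The 2 variables a2 and a3 are confined to {1, 9}, which locks those values in; drop them from a1.
Determined: a5=5, a7=6, a8=2. The other variables each still have more than one consistent value. That makes 3.

3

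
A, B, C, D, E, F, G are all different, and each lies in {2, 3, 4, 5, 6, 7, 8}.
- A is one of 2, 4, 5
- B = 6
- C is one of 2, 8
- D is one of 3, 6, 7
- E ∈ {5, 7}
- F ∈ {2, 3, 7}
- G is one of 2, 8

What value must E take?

5

B must be 6 (only option left). Strike 6 from D.
The 6 still-open variables together cover exactly {2, 3, 4, 5, 7, 8} — 6 values for 6 variables — and 4 appears only in A's list, so A = 4.
Among the 5 still-open variables, 5 fits only E (and all 5 values in {2, 3, 5, 7, 8} must be used), so E = 5.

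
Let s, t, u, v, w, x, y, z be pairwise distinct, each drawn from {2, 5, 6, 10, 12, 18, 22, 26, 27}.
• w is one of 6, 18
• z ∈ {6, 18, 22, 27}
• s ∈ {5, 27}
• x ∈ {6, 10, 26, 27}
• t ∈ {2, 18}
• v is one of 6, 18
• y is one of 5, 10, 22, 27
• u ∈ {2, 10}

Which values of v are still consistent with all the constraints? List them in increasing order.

The 8 variables draw from only 8 values {2, 5, 6, 10, 18, 22, 26, 27}, so each is used; only x can be 26, hence x = 26.
v and w between them cover only {6, 18} — a naked pair. Remove those values from t, z.
t's domain is down to {2}, so t = 2. Eliminate 2 elsewhere: u.
That leaves u = 10. Eliminate 10 elsewhere: y.
No further eliminations apply; v can still be any of 6, 18.

6, 18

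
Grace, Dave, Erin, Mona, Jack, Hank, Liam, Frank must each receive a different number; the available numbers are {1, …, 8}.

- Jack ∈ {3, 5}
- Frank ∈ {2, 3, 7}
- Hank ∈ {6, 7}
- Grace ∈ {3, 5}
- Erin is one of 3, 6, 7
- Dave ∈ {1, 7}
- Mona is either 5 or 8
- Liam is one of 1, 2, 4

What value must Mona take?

The 8 variables together cover exactly {1, 2, 3, 4, 5, 6, 7, 8} — 8 values for 8 variables — and 4 appears only in Liam's list, so Liam = 4.
The 7 still-open variables draw from only 7 values {1, 2, 3, 5, 6, 7, 8}, so each is used; only Dave can be 1, hence Dave = 1.
The 6 still-open variables together cover exactly {2, 3, 5, 6, 7, 8} — 6 values for 6 variables — and 2 appears only in Frank's list, so Frank = 2.
The 5 still-open variables draw from only 5 values {3, 5, 6, 7, 8}, so each is used; only Mona can be 8, hence Mona = 8.

8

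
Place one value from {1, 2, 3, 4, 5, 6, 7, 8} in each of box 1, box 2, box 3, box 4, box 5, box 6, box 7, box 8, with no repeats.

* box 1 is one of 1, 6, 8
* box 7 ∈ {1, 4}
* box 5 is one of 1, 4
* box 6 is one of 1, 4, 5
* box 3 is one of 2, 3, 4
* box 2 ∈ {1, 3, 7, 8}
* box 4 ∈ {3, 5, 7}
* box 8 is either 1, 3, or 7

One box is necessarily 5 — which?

box 6

The 8 variables draw from only 8 values {1, 2, 3, 4, 5, 6, 7, 8}, so each is used; only box 3 can be 2, hence box 3 = 2.
The 7 still-open variables draw from only 7 values {1, 3, 4, 5, 6, 7, 8}, so each is used; only box 1 can be 6, hence box 1 = 6.
The 6 still-open variables together cover exactly {1, 3, 4, 5, 7, 8} — 6 values for 6 variables — and 8 appears only in box 2's list, so box 2 = 8.
The 2 variables box 5 and box 7 are confined to {1, 4}, which locks those values in; drop them from box 6, box 8.
So 5 goes to box 6.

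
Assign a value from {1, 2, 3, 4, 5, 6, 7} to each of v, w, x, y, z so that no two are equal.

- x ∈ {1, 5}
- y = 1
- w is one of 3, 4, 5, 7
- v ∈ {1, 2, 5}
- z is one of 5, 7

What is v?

y has just one choice, so y = 1. Eliminate 1 elsewhere: v, x.
x's domain is down to {5}, so x = 5. Eliminate 5 elsewhere: v, w, z.
So v = 2.

2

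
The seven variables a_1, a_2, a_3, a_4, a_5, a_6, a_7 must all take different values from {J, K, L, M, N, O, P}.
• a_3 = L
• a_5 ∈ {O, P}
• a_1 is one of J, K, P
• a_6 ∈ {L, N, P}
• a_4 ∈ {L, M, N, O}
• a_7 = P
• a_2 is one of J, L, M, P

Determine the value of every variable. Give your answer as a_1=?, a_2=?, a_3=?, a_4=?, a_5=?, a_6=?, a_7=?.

a_1=K, a_2=J, a_3=L, a_4=M, a_5=O, a_6=N, a_7=P

a_3 has just one choice, so a_3 = L. Eliminate L elsewhere: a_2, a_4, a_6.
a_7 must be P (only option left). Strike P from a_1, a_2, a_5, a_6.
a_5 must be O (only option left). Strike O from a_4.
a_6 has just one choice, so a_6 = N. Strike N from a_4.
a_4's domain is down to {M}, so a_4 = M. Remove M from a_2.
a_2 must be J (only option left). Remove J from a_1.
That leaves a_1 = K.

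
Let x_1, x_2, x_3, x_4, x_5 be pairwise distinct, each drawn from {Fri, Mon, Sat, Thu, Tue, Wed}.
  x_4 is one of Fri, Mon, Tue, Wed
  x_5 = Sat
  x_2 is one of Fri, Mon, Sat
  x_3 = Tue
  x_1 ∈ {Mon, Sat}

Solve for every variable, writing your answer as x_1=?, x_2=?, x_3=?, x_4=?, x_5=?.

x_1=Mon, x_2=Fri, x_3=Tue, x_4=Wed, x_5=Sat

x_3 has just one choice, so x_3 = Tue. So x_4 can't be Tue.
x_5 has just one choice, so x_5 = Sat. Remove Sat from x_1, x_2.
x_1 has just one choice, so x_1 = Mon. So x_2, x_4 can't be Mon.
x_2 must be Fri (only option left). Eliminate Fri elsewhere: x_4.
That leaves x_4 = Wed.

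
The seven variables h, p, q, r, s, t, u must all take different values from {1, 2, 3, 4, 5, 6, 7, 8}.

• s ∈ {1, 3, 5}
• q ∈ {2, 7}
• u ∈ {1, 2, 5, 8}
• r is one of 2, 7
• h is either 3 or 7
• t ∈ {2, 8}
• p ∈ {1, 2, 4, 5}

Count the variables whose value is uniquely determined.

Among the 7 variables, 4 fits only p (and all 7 values in {1, 2, 3, 4, 5, 7, 8} must be used), so p = 4.
q and r share exactly the 2 values {2, 7}; by pigeonhole those values go to them, so strike 2, 7 from h, t, u.
h must be 3 (only option left). Strike 3 from s.
t must be 8 (only option left). So u can't be 8.
Determined: h=3, p=4, t=8. The other variables each still have more than one consistent value. That makes 3.

3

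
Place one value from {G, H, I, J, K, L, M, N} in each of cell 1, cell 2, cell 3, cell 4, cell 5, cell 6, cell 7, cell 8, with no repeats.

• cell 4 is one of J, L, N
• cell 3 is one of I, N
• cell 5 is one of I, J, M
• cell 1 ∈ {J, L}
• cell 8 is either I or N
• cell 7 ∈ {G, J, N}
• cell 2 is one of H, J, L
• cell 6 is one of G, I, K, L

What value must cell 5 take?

Among the 8 variables, H fits only cell 2 (and all 8 values in {G, H, I, J, K, L, M, N} must be used), so cell 2 = H.
Among the 7 still-open variables, K fits only cell 6 (and all 7 values in {G, I, J, K, L, M, N} must be used), so cell 6 = K.
Among the 6 still-open variables, G fits only cell 7 (and all 6 values in {G, I, J, L, M, N} must be used), so cell 7 = G.
Among the 5 still-open variables, M fits only cell 5 (and all 5 values in {I, J, L, M, N} must be used), so cell 5 = M.

M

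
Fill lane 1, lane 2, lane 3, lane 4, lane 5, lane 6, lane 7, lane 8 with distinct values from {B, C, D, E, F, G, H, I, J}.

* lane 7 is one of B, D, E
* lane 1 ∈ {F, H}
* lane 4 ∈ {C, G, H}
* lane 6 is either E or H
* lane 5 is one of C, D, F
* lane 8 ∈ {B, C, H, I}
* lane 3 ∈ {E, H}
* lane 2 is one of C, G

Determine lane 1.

The 8 variables together cover exactly {B, C, D, E, F, G, H, I} — 8 values for 8 variables — and I appears only in lane 8's list, so lane 8 = I.
The 7 still-open variables draw from only 7 values {B, C, D, E, F, G, H}, so each is used; only lane 7 can be B, hence lane 7 = B.
The 6 still-open variables together cover exactly {C, D, E, F, G, H} — 6 values for 6 variables — and D appears only in lane 5's list, so lane 5 = D.
The 5 still-open variables draw from only 5 values {C, E, F, G, H}, so each is used; only lane 1 can be F, hence lane 1 = F.

F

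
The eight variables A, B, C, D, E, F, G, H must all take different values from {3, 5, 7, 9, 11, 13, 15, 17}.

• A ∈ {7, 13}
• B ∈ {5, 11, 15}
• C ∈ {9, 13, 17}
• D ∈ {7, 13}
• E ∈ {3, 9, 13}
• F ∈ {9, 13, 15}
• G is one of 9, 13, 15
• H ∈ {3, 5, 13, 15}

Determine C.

17

Among the 8 variables, 11 fits only B (and all 8 values in {3, 5, 7, 9, 11, 13, 15, 17} must be used), so B = 11.
The 7 still-open variables together cover exactly {3, 5, 7, 9, 13, 15, 17} — 7 values for 7 variables — and 5 appears only in H's list, so H = 5.
Among the 6 still-open variables, 3 fits only E (and all 6 values in {3, 7, 9, 13, 15, 17} must be used), so E = 3.
The 5 still-open variables draw from only 5 values {7, 9, 13, 15, 17}, so each is used; only C can be 17, hence C = 17.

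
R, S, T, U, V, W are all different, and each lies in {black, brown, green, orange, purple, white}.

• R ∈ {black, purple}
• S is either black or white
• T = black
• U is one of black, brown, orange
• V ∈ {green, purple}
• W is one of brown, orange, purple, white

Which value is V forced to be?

T must be black (only option left). So R, S, U can't be black.
That leaves R = purple. Remove purple from V, W.
So V = green.

green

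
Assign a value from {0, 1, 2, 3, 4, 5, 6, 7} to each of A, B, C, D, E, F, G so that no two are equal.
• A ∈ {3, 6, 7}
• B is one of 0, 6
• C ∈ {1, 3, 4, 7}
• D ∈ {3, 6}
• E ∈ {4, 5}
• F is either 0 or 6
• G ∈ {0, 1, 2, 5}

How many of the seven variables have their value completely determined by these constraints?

B and F between them cover only {0, 6} — a naked pair. Remove those values from A, D, G.
D must be 3 (only option left). Remove 3 from A, C.
A has just one choice, so A = 7. Remove 7 from C.
Determined: A=7, D=3. The other variables each still have more than one consistent value. That makes 2.

2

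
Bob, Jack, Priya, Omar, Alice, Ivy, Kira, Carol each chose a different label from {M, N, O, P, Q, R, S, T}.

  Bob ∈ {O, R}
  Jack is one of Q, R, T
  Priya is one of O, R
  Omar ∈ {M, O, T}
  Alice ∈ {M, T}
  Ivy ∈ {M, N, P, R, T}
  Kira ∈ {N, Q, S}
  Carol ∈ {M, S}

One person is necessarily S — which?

Among the 8 variables, P fits only Ivy (and all 8 values in {M, N, O, P, Q, R, S, T} must be used), so Ivy = P.
The 7 still-open variables draw from only 7 values {M, N, O, Q, R, S, T}, so each is used; only Kira can be N, hence Kira = N.
The 6 still-open variables together cover exactly {M, O, Q, R, S, T} — 6 values for 6 variables — and Q appears only in Jack's list, so Jack = Q.
Among the 5 still-open variables, S fits only Carol (and all 5 values in {M, O, R, S, T} must be used), so Carol = S.

Carol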